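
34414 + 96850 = 131264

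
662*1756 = 1162472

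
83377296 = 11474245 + 71903051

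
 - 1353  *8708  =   - 11781924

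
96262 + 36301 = 132563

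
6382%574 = 68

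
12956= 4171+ 8785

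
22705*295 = 6697975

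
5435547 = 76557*71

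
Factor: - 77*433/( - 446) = 2^ ( - 1)*7^1*11^1*223^ (- 1 )* 433^1=33341/446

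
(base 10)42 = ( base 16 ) 2a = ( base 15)2C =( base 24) 1I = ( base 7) 60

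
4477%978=565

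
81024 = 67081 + 13943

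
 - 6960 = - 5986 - 974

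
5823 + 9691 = 15514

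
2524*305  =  769820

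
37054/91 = 37054/91 = 407.19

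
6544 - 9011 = -2467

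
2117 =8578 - 6461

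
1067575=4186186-3118611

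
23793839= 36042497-12248658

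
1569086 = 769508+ 799578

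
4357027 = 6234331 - 1877304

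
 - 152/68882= -1 + 34365/34441 = -0.00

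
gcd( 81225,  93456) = 9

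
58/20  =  29/10 = 2.90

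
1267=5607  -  4340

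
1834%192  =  106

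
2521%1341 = 1180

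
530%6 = 2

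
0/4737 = 0 = 0.00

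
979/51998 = 979/51998 = 0.02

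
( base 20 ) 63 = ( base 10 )123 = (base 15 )83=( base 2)1111011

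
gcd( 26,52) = 26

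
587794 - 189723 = 398071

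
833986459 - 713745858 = 120240601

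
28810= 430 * 67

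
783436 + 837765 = 1621201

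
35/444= 35/444 = 0.08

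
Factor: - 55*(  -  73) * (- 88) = -2^3*5^1*11^2*73^1 = -  353320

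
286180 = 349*820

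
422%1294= 422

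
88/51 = 1 + 37/51 = 1.73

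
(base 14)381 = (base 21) 1c8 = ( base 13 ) 41c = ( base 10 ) 701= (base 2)1010111101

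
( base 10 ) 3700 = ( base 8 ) 7164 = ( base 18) b7a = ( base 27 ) 521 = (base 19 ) A4E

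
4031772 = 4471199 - 439427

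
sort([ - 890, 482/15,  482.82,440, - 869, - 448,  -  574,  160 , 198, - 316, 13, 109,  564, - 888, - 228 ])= [ - 890, - 888, -869, - 574, - 448,-316, - 228, 13, 482/15, 109, 160, 198,  440, 482.82, 564 ] 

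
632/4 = 158 = 158.00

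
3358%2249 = 1109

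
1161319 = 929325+231994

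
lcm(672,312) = 8736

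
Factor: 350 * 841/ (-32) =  - 2^(-4 ) * 5^2*7^1*29^2 = -147175/16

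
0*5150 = 0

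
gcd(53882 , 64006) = 2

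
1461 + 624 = 2085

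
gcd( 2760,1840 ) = 920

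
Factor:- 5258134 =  - 2^1*7^1 * 17^1*22093^1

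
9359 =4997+4362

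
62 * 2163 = 134106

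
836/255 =3 + 71/255=3.28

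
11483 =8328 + 3155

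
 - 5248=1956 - 7204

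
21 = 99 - 78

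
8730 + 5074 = 13804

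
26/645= 26/645=0.04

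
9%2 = 1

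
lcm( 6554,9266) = 268714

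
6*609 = 3654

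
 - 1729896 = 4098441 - 5828337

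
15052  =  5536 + 9516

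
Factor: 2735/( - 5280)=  -2^( - 5 )*3^(-1 ) * 11^(-1) * 547^1 = - 547/1056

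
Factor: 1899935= 5^1*29^1 * 13103^1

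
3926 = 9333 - 5407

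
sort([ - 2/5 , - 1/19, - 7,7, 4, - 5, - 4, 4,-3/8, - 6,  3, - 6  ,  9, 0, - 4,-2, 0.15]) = [-7, - 6, - 6,-5, - 4, - 4 , - 2, - 2/5, - 3/8, - 1/19, 0, 0.15,3,  4, 4,7,9] 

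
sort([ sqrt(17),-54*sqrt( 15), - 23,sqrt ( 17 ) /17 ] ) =[  -  54*sqrt ( 15), - 23, sqrt ( 17) /17  ,  sqrt(17 )] 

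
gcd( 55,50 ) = 5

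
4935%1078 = 623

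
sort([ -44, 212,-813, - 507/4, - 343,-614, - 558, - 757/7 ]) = [- 813, - 614,-558, - 343, - 507/4, - 757/7, - 44, 212] 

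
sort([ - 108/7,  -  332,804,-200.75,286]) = [ - 332 , - 200.75, - 108/7,286,  804 ]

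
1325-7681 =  - 6356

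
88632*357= 31641624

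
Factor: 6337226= 2^1*7^1*17^1*26627^1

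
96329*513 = 49416777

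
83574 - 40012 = 43562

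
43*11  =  473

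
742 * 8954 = 6643868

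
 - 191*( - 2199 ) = 420009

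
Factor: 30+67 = 97 = 97^1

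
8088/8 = 1011 = 1011.00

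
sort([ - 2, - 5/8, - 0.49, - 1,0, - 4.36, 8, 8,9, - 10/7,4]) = [ - 4.36, - 2, -10/7, - 1, - 5/8,  -  0.49,0,4, 8  ,  8, 9] 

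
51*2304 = 117504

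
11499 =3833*3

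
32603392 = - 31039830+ 63643222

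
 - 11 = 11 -22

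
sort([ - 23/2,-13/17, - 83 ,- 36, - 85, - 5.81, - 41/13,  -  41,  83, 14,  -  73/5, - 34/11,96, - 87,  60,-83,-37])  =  [ - 87,-85, - 83,  -  83,-41, - 37, - 36,-73/5, - 23/2, - 5.81, - 41/13, - 34/11, - 13/17,14,60 , 83,  96]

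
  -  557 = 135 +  -692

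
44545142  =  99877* 446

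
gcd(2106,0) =2106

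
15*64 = 960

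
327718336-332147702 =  - 4429366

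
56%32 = 24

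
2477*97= 240269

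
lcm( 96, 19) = 1824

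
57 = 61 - 4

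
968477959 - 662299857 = 306178102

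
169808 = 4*42452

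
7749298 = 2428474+5320824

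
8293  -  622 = 7671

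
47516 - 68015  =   - 20499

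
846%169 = 1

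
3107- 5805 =  -  2698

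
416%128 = 32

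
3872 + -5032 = - 1160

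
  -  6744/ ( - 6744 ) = 1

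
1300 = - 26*( - 50) 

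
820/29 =28+8/29 = 28.28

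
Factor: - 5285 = -5^1*7^1*151^1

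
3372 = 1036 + 2336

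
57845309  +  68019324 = 125864633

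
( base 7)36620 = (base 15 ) 2c7e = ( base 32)9B1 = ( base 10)9569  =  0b10010101100001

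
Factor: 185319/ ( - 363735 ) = -349/685 = -5^ ( - 1)*137^(-1)*349^1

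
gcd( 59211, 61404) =2193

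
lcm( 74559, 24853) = 74559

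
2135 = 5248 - 3113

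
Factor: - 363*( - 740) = 268620 = 2^2*3^1*5^1*11^2 * 37^1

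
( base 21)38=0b1000111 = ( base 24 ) 2n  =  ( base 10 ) 71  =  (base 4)1013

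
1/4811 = 1/4811=0.00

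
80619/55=7329/5 = 1465.80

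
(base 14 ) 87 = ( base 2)1110111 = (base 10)119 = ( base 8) 167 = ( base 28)47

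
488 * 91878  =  44836464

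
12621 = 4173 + 8448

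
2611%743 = 382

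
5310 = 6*885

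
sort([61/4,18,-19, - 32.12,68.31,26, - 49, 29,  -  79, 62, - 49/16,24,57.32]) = [-79, - 49, - 32.12, - 19,- 49/16,61/4, 18, 24,26, 29,  57.32,62,68.31] 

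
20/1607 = 20/1607 =0.01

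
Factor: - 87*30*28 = - 2^3*3^2 * 5^1 * 7^1*29^1 = - 73080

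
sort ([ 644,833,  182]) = [ 182,644,833 ] 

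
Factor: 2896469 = 47^1 * 61627^1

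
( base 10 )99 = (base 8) 143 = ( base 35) 2T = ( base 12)83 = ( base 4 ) 1203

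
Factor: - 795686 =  - 2^1*461^1*863^1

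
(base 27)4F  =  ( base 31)3u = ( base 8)173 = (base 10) 123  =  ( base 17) 74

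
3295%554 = 525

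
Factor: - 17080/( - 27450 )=2^2*3^( - 2)*5^( - 1)*7^1= 28/45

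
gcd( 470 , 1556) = 2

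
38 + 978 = 1016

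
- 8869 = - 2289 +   -  6580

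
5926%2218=1490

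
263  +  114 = 377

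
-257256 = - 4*64314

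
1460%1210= 250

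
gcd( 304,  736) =16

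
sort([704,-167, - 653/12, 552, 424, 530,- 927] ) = [ -927, - 167 , -653/12, 424,530, 552,704] 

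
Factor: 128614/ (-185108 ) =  - 107/154 = -2^ ( - 1 )*7^(-1 )*11^ (-1 )*107^1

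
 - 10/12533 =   -  10/12533 = - 0.00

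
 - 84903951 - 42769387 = -127673338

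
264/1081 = 264/1081  =  0.24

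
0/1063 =0 = 0.00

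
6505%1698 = 1411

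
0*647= 0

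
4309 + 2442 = 6751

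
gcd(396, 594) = 198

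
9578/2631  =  3 + 1685/2631=   3.64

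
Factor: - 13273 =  - 13^1*1021^1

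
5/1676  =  5/1676 = 0.00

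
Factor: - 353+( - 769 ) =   -  2^1*3^1* 11^1*17^1= - 1122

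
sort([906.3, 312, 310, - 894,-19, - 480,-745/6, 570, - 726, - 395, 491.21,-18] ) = [ - 894, - 726,-480, - 395, - 745/6  ,- 19,  -  18,310, 312, 491.21,570,906.3 ]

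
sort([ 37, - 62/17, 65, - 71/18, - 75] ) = [ - 75, - 71/18, - 62/17, 37, 65]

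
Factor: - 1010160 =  - 2^4*3^2*5^1*23^1*61^1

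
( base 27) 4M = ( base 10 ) 130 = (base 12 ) aa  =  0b10000010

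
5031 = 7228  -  2197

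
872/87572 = 218/21893 = 0.01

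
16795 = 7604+9191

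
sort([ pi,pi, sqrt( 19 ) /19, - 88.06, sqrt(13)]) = [-88.06,sqrt( 19) /19, pi, pi,sqrt( 13 )] 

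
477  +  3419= 3896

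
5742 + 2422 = 8164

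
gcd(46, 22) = 2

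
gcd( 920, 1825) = 5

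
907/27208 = 907/27208 = 0.03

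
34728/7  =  4961 + 1/7 = 4961.14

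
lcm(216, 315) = 7560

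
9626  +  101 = 9727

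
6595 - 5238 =1357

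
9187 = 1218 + 7969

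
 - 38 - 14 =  - 52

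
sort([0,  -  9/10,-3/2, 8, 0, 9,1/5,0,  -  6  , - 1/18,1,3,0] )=[-6,-3/2,  -  9/10, -1/18,0,0,0,0,1/5, 1, 3, 8,  9 ] 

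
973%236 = 29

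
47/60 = 47/60 = 0.78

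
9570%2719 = 1413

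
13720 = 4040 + 9680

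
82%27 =1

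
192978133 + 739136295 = 932114428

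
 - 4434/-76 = 2217/38 = 58.34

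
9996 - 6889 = 3107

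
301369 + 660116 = 961485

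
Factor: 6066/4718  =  3^2* 7^( - 1) = 9/7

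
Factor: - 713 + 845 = 132= 2^2*3^1*11^1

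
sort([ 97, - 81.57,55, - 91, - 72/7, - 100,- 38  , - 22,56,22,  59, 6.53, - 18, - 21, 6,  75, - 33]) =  [ - 100, - 91, - 81.57 ,-38, - 33, - 22, - 21 ,- 18, - 72/7  ,  6, 6.53, 22, 55 , 56,59,75, 97] 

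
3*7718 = 23154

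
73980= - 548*( - 135 )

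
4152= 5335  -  1183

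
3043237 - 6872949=  -  3829712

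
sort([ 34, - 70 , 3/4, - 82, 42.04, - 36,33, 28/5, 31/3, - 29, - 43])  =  [ - 82, - 70, - 43, - 36,  -  29, 3/4, 28/5, 31/3,33, 34,42.04]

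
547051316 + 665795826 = 1212847142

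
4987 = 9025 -4038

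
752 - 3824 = -3072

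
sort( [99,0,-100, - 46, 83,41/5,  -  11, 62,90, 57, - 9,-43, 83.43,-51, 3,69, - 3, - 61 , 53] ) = [-100,  -  61,-51, - 46  ,-43, - 11, - 9, - 3,0 , 3, 41/5,  53, 57, 62, 69 , 83,83.43,90,  99 ]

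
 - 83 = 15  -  98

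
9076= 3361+5715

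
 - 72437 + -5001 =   -  77438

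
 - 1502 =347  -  1849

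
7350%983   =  469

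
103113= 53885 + 49228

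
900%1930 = 900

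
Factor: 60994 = 2^1*30497^1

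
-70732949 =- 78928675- - 8195726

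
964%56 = 12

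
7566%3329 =908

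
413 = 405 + 8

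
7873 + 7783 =15656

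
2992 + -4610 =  -1618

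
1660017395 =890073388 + 769944007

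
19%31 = 19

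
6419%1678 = 1385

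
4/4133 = 4/4133 = 0.00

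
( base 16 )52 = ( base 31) 2K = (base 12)6a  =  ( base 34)2e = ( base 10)82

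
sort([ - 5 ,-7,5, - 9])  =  [ - 9, - 7, - 5,5 ]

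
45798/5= 45798/5 = 9159.60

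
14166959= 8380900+5786059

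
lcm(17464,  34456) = 1274872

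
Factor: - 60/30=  - 2^1  =  - 2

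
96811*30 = 2904330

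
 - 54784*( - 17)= 931328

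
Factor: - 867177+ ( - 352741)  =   - 2^1 * 7^1 *79^1*1103^1 =- 1219918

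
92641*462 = 42800142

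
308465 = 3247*95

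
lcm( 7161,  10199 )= 336567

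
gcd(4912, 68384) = 16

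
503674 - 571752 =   -  68078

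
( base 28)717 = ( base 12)3243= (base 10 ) 5523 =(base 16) 1593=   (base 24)9E3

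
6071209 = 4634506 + 1436703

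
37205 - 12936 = 24269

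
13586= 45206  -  31620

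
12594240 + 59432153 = 72026393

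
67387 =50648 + 16739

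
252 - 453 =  - 201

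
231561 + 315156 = 546717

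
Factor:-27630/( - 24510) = 921/817=3^1*19^( - 1)*43^( - 1 )*307^1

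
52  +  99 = 151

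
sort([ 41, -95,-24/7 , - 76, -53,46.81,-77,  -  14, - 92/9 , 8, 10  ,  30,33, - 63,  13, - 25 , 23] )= [-95, - 77, - 76 , - 63 , - 53  ,-25, - 14, - 92/9,- 24/7,  8,10 , 13 , 23 , 30,33, 41,46.81]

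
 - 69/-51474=1/746 = 0.00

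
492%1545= 492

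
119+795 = 914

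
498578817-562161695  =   - 63582878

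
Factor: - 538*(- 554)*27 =8047404 = 2^2*3^3*269^1*277^1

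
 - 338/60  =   - 6 + 11/30 = - 5.63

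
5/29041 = 5/29041= 0.00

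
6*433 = 2598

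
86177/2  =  86177/2 = 43088.50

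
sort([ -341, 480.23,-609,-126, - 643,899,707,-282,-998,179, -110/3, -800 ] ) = [ - 998,-800,-643 , - 609,- 341,-282, - 126, - 110/3,179,480.23, 707,899]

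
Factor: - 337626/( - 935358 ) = 56271/155893 = 3^1*18757^1*155893^(-1 )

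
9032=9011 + 21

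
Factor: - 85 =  - 5^1*17^1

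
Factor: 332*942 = 312744   =  2^3 * 3^1 * 83^1*157^1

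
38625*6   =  231750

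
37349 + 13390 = 50739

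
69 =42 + 27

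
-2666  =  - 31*86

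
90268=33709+56559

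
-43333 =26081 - 69414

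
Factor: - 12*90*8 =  - 8640 = - 2^6*3^3*5^1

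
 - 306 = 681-987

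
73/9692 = 73/9692= 0.01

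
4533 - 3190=1343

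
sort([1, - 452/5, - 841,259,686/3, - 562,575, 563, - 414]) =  [  -  841, - 562, - 414,-452/5,1,686/3,259,563, 575 ] 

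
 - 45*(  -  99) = 4455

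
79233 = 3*26411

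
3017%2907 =110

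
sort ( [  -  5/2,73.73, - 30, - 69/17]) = [-30 , - 69/17, - 5/2,73.73 ] 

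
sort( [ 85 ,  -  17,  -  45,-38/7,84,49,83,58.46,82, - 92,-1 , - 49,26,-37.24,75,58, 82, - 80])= [-92,-80, - 49 , - 45, - 37.24,  -  17,-38/7,-1,  26,49,58,58.46, 75 , 82, 82,83,84,85] 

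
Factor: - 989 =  - 23^1*43^1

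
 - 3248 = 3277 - 6525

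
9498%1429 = 924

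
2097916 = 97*21628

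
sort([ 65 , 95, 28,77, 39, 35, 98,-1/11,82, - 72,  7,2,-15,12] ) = [ - 72,-15, - 1/11, 2,7, 12, 28 , 35, 39,65,77, 82,95 , 98 ] 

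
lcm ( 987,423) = 2961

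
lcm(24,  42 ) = 168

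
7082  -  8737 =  - 1655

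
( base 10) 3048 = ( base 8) 5750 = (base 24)570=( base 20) 7c8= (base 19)888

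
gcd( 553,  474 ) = 79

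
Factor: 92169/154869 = 3^1*7^2*13^( - 1 )*19^( - 1) = 147/247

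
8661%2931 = 2799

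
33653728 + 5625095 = 39278823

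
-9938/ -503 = 19 + 381/503= 19.76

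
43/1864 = 43/1864=0.02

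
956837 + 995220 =1952057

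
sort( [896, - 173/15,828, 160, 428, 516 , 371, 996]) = [ - 173/15, 160,371, 428 , 516 , 828,  896,996]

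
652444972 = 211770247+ 440674725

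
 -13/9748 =  -  1  +  9735/9748 = - 0.00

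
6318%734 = 446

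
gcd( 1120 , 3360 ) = 1120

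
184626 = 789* 234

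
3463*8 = 27704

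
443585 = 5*88717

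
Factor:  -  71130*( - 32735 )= 2328440550= 2^1*3^1*5^2*2371^1 * 6547^1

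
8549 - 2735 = 5814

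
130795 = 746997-616202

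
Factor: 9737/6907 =7^1*13^1*107^1*6907^( - 1 )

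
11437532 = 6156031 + 5281501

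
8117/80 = 101+37/80 = 101.46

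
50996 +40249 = 91245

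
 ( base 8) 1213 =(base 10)651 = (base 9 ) 803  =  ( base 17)245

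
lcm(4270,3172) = 111020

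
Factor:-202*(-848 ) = 2^5 * 53^1*101^1 = 171296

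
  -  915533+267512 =  -  648021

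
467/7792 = 467/7792  =  0.06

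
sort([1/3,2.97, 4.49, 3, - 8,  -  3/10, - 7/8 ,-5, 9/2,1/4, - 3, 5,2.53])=[-8, - 5, - 3, - 7/8, - 3/10, 1/4, 1/3, 2.53, 2.97, 3,  4.49, 9/2, 5]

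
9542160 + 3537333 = 13079493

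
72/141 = 24/47=0.51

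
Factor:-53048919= - 3^1*7^2 * 11^1*53^1*619^1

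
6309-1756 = 4553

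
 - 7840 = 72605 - 80445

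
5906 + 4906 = 10812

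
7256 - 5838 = 1418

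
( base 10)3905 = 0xf41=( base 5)111110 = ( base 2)111101000001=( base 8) 7501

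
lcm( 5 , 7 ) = 35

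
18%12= 6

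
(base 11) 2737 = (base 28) 4EL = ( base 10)3549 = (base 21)810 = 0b110111011101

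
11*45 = 495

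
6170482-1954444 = 4216038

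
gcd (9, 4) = 1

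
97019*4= 388076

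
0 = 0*441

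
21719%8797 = 4125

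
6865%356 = 101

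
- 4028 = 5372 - 9400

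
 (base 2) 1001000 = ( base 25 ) 2m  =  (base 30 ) 2C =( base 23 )33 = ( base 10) 72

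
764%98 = 78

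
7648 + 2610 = 10258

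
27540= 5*5508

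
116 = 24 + 92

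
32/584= 4/73 = 0.05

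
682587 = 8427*81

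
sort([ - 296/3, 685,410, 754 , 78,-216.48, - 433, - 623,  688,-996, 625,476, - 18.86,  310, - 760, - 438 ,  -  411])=[ - 996, - 760,  -  623, - 438, - 433,- 411, - 216.48, - 296/3,  -  18.86, 78 , 310,410,476,625, 685 , 688,754]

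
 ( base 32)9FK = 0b10010111110100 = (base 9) 14285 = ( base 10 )9716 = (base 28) cb0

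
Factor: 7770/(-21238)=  - 3^1*5^1*41^ ( - 1) = -15/41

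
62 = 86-24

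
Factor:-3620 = - 2^2*5^1*181^1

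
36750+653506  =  690256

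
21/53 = 21/53 = 0.40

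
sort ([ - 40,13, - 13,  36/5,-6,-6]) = [- 40, - 13,-6, - 6,  36/5, 13] 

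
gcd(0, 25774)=25774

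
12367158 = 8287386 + 4079772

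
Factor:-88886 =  - 2^1 * 7^2 *907^1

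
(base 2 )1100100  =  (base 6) 244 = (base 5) 400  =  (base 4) 1210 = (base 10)100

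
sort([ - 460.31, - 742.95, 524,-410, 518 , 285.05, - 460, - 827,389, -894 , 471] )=[  -  894, - 827,-742.95,  -  460.31,-460,-410, 285.05, 389, 471, 518 , 524 ] 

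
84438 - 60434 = 24004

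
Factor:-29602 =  - 2^1*19^2*41^1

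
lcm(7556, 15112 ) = 15112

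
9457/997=9+484/997=9.49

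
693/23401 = 99/3343=0.03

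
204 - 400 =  - 196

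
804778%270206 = 264366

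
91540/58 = 45770/29 =1578.28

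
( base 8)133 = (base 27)3a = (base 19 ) 4f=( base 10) 91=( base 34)2N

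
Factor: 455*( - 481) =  - 218855 = -5^1*7^1*13^2*37^1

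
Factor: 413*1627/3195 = 3^ ( - 2 )*5^( - 1)*7^1*59^1*71^(-1 )*1627^1 =671951/3195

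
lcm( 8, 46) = 184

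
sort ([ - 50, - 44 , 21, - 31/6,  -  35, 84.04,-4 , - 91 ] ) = [  -  91, - 50, - 44,  -  35,-31/6,  -  4,21,  84.04]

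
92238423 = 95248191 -3009768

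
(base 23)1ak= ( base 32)ob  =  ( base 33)NK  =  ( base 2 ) 1100001011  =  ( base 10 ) 779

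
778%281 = 216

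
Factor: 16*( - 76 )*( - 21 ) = 2^6*3^1*7^1*19^1= 25536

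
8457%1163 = 316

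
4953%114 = 51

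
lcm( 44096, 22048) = 44096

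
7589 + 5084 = 12673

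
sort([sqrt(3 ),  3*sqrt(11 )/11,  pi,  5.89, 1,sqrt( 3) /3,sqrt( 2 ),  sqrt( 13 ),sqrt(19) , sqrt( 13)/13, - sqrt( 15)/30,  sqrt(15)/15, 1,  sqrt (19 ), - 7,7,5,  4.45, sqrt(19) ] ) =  [ - 7 , - sqrt( 15) /30, sqrt( 15) /15,  sqrt(13) /13, sqrt(3 ) /3, 3*sqrt( 11)/11,1, 1,sqrt( 2),sqrt(3),pi,sqrt(13), sqrt( 19 ) , sqrt( 19), sqrt( 19 ),4.45,5, 5.89,7] 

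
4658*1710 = 7965180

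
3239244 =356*9099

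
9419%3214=2991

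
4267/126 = 4267/126 = 33.87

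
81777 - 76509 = 5268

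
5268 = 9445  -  4177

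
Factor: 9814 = 2^1*7^1*701^1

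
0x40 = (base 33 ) 1V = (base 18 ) 3a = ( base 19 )37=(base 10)64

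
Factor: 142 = 2^1*71^1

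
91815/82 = 91815/82 = 1119.70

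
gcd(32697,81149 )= 1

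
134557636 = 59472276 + 75085360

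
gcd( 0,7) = 7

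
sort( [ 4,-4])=[ - 4,4]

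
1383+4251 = 5634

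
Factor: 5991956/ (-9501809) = - 2^2*17^1 * 88117^1 * 9501809^( - 1 )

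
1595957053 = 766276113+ 829680940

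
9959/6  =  9959/6 = 1659.83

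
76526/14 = 5466 + 1/7 = 5466.14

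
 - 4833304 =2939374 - 7772678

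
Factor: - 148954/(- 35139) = 674/159= 2^1*3^ ( - 1)*53^( - 1) * 337^1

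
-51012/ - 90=2834/5 = 566.80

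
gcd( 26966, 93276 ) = 2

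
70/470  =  7/47 = 0.15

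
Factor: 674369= 43^1* 15683^1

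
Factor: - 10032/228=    - 2^2*11^1 = - 44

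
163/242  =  163/242 = 0.67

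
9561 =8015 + 1546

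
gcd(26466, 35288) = 8822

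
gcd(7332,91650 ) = 3666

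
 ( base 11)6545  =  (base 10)8640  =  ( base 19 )14HE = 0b10000111000000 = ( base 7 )34122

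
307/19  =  307/19 = 16.16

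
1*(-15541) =  -  15541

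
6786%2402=1982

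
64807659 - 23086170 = 41721489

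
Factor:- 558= - 2^1*3^2*31^1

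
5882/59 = 5882/59 = 99.69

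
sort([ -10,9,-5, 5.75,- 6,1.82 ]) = [ - 10, -6, - 5, 1.82, 5.75, 9 ] 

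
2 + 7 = 9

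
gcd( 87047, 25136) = 1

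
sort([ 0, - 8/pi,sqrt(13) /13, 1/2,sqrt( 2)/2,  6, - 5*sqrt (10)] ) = [-5*sqrt(10 ), - 8/pi, 0, sqrt ( 13)/13,1/2,sqrt( 2)/2, 6]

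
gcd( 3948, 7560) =84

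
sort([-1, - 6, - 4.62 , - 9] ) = [ - 9, - 6, - 4.62, - 1]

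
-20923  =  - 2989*7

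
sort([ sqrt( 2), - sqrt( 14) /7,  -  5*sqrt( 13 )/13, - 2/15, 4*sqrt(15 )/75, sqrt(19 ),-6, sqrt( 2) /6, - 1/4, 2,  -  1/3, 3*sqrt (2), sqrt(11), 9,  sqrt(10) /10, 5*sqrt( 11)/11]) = [  -  6, - 5 *sqrt(13 )/13, - sqrt( 14)/7,-1/3,-1/4, - 2/15, 4  *  sqrt( 15)/75, sqrt( 2 )/6, sqrt( 10 ) /10, sqrt( 2 ), 5 * sqrt(11) /11 , 2,sqrt( 11), 3 * sqrt( 2) , sqrt(19), 9]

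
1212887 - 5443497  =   - 4230610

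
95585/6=95585/6=15930.83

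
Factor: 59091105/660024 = 221315/2472 = 2^( - 3)*3^(- 1 )*5^1*103^(-1) * 44263^1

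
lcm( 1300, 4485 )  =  89700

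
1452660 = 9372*155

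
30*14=420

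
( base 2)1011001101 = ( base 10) 717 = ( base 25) 13h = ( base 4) 23031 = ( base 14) 393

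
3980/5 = 796 = 796.00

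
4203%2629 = 1574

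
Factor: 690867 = 3^2*29^1* 2647^1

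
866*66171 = 57304086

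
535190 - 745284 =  - 210094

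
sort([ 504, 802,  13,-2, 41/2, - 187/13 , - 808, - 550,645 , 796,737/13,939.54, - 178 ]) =[-808, - 550, - 178, - 187/13, - 2,  13,  41/2,737/13,504 , 645,  796,802, 939.54]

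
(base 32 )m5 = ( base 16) 2c5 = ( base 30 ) nj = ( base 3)222021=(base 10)709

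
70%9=7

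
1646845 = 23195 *71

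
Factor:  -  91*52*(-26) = 123032= 2^3*7^1*  13^3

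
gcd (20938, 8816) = 1102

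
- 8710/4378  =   - 2 + 23/2189 = -1.99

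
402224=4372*92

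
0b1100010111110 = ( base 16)18BE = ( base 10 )6334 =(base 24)ANM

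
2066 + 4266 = 6332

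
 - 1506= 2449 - 3955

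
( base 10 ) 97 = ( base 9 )117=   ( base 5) 342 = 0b1100001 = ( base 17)5c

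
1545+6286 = 7831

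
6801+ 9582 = 16383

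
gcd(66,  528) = 66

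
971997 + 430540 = 1402537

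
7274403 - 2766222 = 4508181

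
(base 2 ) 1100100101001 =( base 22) d6h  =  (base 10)6441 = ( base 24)b49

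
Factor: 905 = 5^1*181^1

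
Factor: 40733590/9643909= 2^1*5^1 * 11^(-1 )*876719^( - 1 ) * 4073359^1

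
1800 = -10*( - 180) 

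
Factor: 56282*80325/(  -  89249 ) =  -  4520851650/89249  =  - 2^1 * 3^3*5^2*7^1*17^1 * 31^ ( - 1 ) * 107^1 * 263^1*2879^ ( - 1) 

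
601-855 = -254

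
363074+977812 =1340886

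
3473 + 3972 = 7445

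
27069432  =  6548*4134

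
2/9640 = 1/4820=0.00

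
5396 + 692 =6088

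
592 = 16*37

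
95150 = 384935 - 289785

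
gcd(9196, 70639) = 1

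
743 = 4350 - 3607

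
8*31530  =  252240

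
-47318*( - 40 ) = 1892720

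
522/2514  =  87/419= 0.21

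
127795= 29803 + 97992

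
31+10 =41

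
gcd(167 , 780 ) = 1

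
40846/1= 40846 = 40846.00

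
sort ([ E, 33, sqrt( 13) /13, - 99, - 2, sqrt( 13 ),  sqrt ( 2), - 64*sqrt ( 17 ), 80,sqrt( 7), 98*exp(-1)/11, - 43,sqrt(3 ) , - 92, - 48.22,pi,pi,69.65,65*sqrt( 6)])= [ - 64*sqrt( 17) , - 99,-92 , - 48.22,  -  43, - 2, sqrt( 13 )/13,sqrt( 2 ),sqrt(3 ), sqrt( 7 ),E,pi,pi,98*exp(- 1 )/11, sqrt(13),33, 69.65,80,65*sqrt( 6)]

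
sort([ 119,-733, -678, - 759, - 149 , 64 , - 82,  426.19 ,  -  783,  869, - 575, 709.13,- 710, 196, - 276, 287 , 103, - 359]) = [  -  783, - 759, - 733 ,-710,  -  678,  -  575 ,  -  359, - 276 ,-149,  -  82, 64 , 103, 119 , 196,287, 426.19 , 709.13, 869]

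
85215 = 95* 897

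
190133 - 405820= -215687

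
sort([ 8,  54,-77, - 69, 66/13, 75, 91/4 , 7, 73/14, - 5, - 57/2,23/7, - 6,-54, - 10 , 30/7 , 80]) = [ - 77, - 69,  -  54, - 57/2, - 10, - 6, - 5,23/7 , 30/7, 66/13, 73/14, 7,8,91/4, 54, 75, 80 ]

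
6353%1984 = 401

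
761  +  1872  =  2633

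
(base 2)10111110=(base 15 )ca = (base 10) 190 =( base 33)5P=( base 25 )7f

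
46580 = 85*548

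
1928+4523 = 6451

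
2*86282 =172564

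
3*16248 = 48744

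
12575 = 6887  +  5688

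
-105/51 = - 3 + 16/17 = -2.06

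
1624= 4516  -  2892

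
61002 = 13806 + 47196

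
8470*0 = 0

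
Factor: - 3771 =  - 3^2*419^1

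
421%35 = 1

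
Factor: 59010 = 2^1*3^1 * 5^1*7^1 * 281^1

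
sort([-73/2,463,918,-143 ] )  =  [ - 143,  -  73/2, 463, 918] 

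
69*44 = 3036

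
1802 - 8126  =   - 6324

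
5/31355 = 1/6271 = 0.00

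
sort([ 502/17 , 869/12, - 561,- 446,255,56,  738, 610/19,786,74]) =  [ -561, - 446, 502/17, 610/19,56, 869/12,  74,  255,738,786]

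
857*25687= 22013759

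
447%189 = 69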